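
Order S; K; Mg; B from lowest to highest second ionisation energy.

Mg < S < B < K

The second ionization energy removes an electron from the +1 ion. For each element: S⁺ still has 5 valence electrons; K⁺ is the bare [Ar] core; Mg⁺ still has 1 valence electron; B⁺ still has 2 valence electrons.
Breaking into a closed-shell core is much more expensive than removing a leftover valence electron — K has the largest IE_2 here.
Valence configurations: S⁺ [Ne]3s²3p³, Mg⁺ [Ne]3s¹, B⁺ [He]2s².
Approximate IE_2 values (kJ/mol): S 2252, K 3052, Mg 1451, B 2427.
Putting it together, IE_2: Mg < S < B < K.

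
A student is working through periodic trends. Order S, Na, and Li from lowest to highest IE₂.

S, Na, Li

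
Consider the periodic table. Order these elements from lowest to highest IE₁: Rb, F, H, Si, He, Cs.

IE₁ increases left→right with effective nuclear charge and decreases top→bottom as the valence shell moves farther out.
These span different periods and groups, so the two trends combine.
Rb > Cs: Rb sits above Cs in group 1, so the down-group effect alone puts Rb higher.
Si > Rb: relative to Rb, both the across-period and down-group shifts push Si's first ionization energy up.
H > Si: the two effects oppose for this pair; the down-group effect wins (1312 vs 786 kJ/mol).
F > H: period and group pull opposite ways; the across-period shift dominates (1681 vs 1312 kJ/mol).
He > F: relative to F, both the across-period and down-group shifts push He's first ionization energy up.
Approximate values (kJ/mol): H 1312, He 2372, F 1681, Si 786, Rb 403, Cs 376.
So from lowest to highest: Cs < Rb < Si < H < F < He.

Cs < Rb < Si < H < F < He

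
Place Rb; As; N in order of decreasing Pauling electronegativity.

N, As, Rb

Electronegativity increases across a period and decreases down a group, tracking effective nuclear charge and atomic size.
Here both period and group differ, so the two effects have to be weighed against each other.
As > Rb: both effects reinforce here, so As is clearly the higher of the two.
N > As: they share group 15; the group trend gives N the larger value.
Tabulated electronegativity (Pauling): N 3.04, As 2.18, Rb 0.82.
So from highest to lowest: N > As > Rb.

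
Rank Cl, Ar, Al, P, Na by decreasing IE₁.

Na is in period 3, group 1; Al is in period 3, group 13; P is in period 3, group 15; Cl is in period 3, group 17; Ar is in period 3, group 18.
Across a period the outer electron is held more tightly (higher IE₁); down a group it sits in a higher shell, more shielded, and comes off more easily.
All lie in period 3, so first ionization energy increases left to right.
So from highest to lowest: Ar > Cl > P > Al > Na.

Ar, Cl, P, Al, Na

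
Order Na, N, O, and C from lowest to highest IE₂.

C < N < O < Na

Consider each +1 ion: Na⁺ is the bare [Ne] core; N⁺ still has 4 valence electrons; O⁺ still has 5 valence electrons; C⁺ still has 3 valence electrons.
Pulling an electron out of a noble-gas core costs far more than removing a remaining valence electron, so Na sits at the high end of IE_2.
Valence configurations: N⁺ [He]2s²2p², O⁺ [He]2s²2p³, C⁺ [He]2s²2p¹.
The numbers (kJ/mol): Na 4562, N 2856, O 3388, C 2353.
Overall IE_2 order: C < N < O < Na.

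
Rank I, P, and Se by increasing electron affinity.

P < Se < I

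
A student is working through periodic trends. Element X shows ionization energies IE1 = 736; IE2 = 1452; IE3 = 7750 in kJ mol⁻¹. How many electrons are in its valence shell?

2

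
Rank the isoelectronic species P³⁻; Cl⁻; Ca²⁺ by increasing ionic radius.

Ca²⁺, Cl⁻, P³⁻

All of these have 18 electrons, so size is governed by nuclear charge alone: the more protons, the stronger the pull on the same electron cloud, and the smaller the ion.
Nuclear charges: Ca²⁺ (Z=20), Cl⁻ (Z=17), P³⁻ (Z=15).
Smallest to largest: Ca²⁺ < Cl⁻ < P³⁻.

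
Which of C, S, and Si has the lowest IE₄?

Si

Consider each +3 ion: C³⁺ still has 1 valence electron; S³⁺ still has 3 valence electrons; Si³⁺ still has 1 valence electron.
All are still removing valence electrons, so compare the +3 ions as you would atoms: IE_4 generally rises across a period (higher Z_eff) and falls down a group (larger shell), subject to the usual subshell exceptions.
Valence configurations: C³⁺ [He]2s¹, S³⁺ [Ne]3s²3p¹, Si³⁺ [Ne]3s¹.
Tabulated IE_4 (kJ/mol): C 6223, S 4556, Si 4356.
Putting it together, IE_4: Si < S < C.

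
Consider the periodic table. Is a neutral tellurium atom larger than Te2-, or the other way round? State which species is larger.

Forming Te2- adds 2 electrons to Te. More electron–electron repulsion in the same shell, with unchanged nuclear charge, lets the cloud expand.
An anion is larger than its parent atom: Te2- > Te.

Te2-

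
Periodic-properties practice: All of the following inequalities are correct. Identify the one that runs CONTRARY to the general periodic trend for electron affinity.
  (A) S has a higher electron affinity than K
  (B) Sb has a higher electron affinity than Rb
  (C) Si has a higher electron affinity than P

(C)

The general trend: electron affinity increases across a period and decreases down a group.
(A) S (period 3, group 16) vs K (period 4, group 1): the stated order agrees with the simple trend.
(B) Sb (period 5, group 15) vs Rb (period 5, group 1): the stated order agrees with the simple trend.
(C) Si (period 3, group 14) vs P (period 3, group 15): the stated order contradicts the simple trend.
The exception is (C): adding an electron to P's half-filled 3p³ is unfavourable, so Si (3p²) has the more exothermic EA.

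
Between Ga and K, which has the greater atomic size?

K

K is in period 4, group 1; Ga is in period 4, group 13.
Radius decreases left→right (rising Z_eff, same n) and increases top→bottom (higher n).
All lie in period 4, so atomic radius increases right to left.
So K has the greater atomic size (K > Ga).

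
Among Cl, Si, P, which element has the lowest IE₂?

Si

After 1 electron has been removed, what remains? Cl⁺ still has 6 valence electrons; Si⁺ still has 3 valence electrons; P⁺ still has 4 valence electrons.
All are still removing valence electrons, so compare the +1 ions as you would atoms: IE_2 generally rises across a period (higher Z_eff) and falls down a group (larger shell), subject to the usual subshell exceptions.
Valence configurations: Cl⁺ [Ne]3s²3p⁴, Si⁺ [Ne]3s²3p¹, P⁺ [Ne]3s²3p².
Approximate IE_2 values (kJ/mol): Cl 2298, Si 1577, P 1907.
Overall IE_2 order: Si < P < Cl.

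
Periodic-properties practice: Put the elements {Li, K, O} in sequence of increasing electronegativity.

K, Li, O

Li is in period 2, group 1; O is in period 2, group 16; K is in period 4, group 1.
EN rises left→right (higher Z_eff, smaller atoms) and falls top→bottom (larger, more shielded atoms).
These span different periods and groups, so the two trends combine.
Li > K: they share group 1; the group trend gives Li the larger value.
O > Li: both are in period 2; the period trend gives O the larger value.
Approximate values (Pauling): Li 0.98, O 3.44, K 0.82.
So from lowest to highest: K < Li < O.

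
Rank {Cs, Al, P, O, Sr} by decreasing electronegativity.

O > P > Al > Sr > Cs

O is in period 2, group 16; Al is in period 3, group 13; P is in period 3, group 15; Sr is in period 5, group 2; Cs is in period 6, group 1.
Atoms toward the upper right of the periodic table pull bonding electrons most strongly.
Here both period and group differ, so the two effects have to be weighed against each other.
Sr > Cs: relative to Cs, both the across-period and down-group shifts push Sr's electronegativity up.
Al > Sr: both effects reinforce here, so Al is clearly the higher of the two.
P > Al: both are in period 3; the period trend gives P the larger value.
O > P: relative to P, both the across-period and down-group shifts push O's electronegativity up.
For reference (Pauling): O 3.44, Al 1.61, P 2.19, Sr 0.95, Cs 0.79.
So from highest to lowest: O > P > Al > Sr > Cs.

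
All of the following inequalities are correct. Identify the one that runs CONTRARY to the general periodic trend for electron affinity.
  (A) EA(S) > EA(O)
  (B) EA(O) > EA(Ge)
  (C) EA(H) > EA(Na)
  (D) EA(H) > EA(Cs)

(A)

The general trend: electron affinity increases across a period and decreases down a group.
(A) S (period 3, group 16) vs O (period 2, group 16): the stated order contradicts the simple trend.
(B) O (period 2, group 16) vs Ge (period 4, group 14): the stated order agrees with the simple trend.
(C) H (period 1, group 1) vs Na (period 3, group 1): the stated order agrees with the simple trend.
(D) H (period 1, group 1) vs Cs (period 6, group 1): the stated order agrees with the simple trend.
The exception is (A): the compact 2p subshell of O repels the added electron more than S's larger 3p does.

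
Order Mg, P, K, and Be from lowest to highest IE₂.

Mg < Be < P < K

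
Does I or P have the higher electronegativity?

I

P is in period 3, group 15; I is in period 5, group 17.
EN rises left→right (higher Z_eff, smaller atoms) and falls top→bottom (larger, more shielded atoms).
Here both period and group differ, so the two effects have to be weighed against each other.
I > P: period and group pull opposite ways; the across-period shift dominates (2.66 vs 2.19).
For reference (Pauling): P 2.19, I 2.66.
So I has the higher electronegativity (I > P).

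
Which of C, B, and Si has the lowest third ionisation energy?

Si

The third ionization energy removes an electron from the +2 ion. For each element: C²⁺ still has 2 valence electrons; B²⁺ still has 1 valence electron; Si²⁺ still has 2 valence electrons.
All are still removing valence electrons, so compare the +2 ions as you would atoms: IE_3 generally rises across a period (higher Z_eff) and falls down a group (larger shell), subject to the usual subshell exceptions.
Valence configurations: C²⁺ [He]2s², B²⁺ [He]2s¹, Si²⁺ [Ne]3s².
Tabulated IE_3 (kJ/mol): C 4620, B 3660, Si 3232.
Hence IE_3: Si < B < C.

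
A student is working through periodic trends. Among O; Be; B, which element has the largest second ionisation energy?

O

Consider each +1 ion: O⁺ still has 5 valence electrons; Be⁺ still has 1 valence electron; B⁺ still has 2 valence electrons.
All are still removing valence electrons, so compare the +1 ions as you would atoms: IE_2 generally rises across a period (higher Z_eff) and falls down a group (larger shell), subject to the usual subshell exceptions.
Valence configurations: O⁺ [He]2s²2p³, Be⁺ [He]2s¹, B⁺ [He]2s².
The numbers (kJ/mol): O 3388, Be 1757, B 2427.
So the second ionization energies run Be < B < O.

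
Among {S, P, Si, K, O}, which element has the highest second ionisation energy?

IE_2 is the cost of taking one more electron from the +1 cation: S⁺ still has 5 valence electrons; P⁺ still has 4 valence electrons; Si⁺ still has 3 valence electrons; K⁺ is the bare [Ar] core; O⁺ still has 5 valence electrons.
Usually core removal costs more than valence removal, but here the competition is close: a tightly held n=2 valence electron can cost more to remove than an n=3 core electron, so the actual values have to decide it.
Valence configurations: S⁺ [Ne]3s²3p³, P⁺ [Ne]3s²3p², Si⁺ [Ne]3s²3p¹, O⁺ [He]2s²2p³.
The numbers (kJ/mol): S 2252, P 1907, Si 1577, K 3052, O 3388.
Hence IE_2: Si < P < S < K < O.

O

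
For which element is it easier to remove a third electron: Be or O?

O

The third ionization energy removes an electron from the +2 ion. For each element: Be²⁺ is the bare [He] core; O²⁺ still has 4 valence electrons.
Pulling an electron out of a noble-gas core costs far more than removing a remaining valence electron, so Be sits at the high end of IE_3.
Approximate IE_3 values (kJ/mol): Be 14849, O 5300.
Putting it together, IE_3: O < Be.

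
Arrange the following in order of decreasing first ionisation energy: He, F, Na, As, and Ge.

He, F, As, Ge, Na

He is in period 1, group 18; F is in period 2, group 17; Na is in period 3, group 1; Ge is in period 4, group 14; As is in period 4, group 15.
Removing the outermost electron gets harder across a period and easier down a group.
These span different periods and groups, so the two trends combine.
Ge > Na: period and group pull opposite ways; the across-period shift dominates (762 vs 496 kJ/mol).
As > Ge: As lies to the right of Ge in period 4, so the across-period effect alone puts As higher.
F > As: relative to As, both the across-period and down-group shifts push F's first ionization energy up.
He > F: relative to F, both the across-period and down-group shifts push He's first ionization energy up.
For reference (kJ/mol): He 2372, F 1681, Na 496, Ge 762, As 947.
So from highest to lowest: He > F > As > Ge > Na.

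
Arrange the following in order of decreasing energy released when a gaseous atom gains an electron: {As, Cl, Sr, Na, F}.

F is in period 2, group 17; Na is in period 3, group 1; Cl is in period 3, group 17; As is in period 4, group 15; Sr is in period 5, group 2.
Electron affinity generally becomes more exothermic across a period toward the halogens and less exothermic down a group.
Neither a single period nor a single group — weigh both effects.
Na > Sr: the two effects oppose for this pair; the down-group effect wins (53 vs 5 kJ/mol).
As > Na: the two effects oppose for this pair; the across-period effect wins (78 vs 53 kJ/mol).
F > As: relative to As, both the across-period and down-group shifts push F's electron affinity up.
Cl > F: this pair runs against the simple trend — see the exception note.
Note the exception: Cl has a higher electron affinity than F, contrary to the simple trend — F's small 2p subshell makes the incoming electron feel strong e⁻–e⁻ repulsion, so Cl actually releases more energy on gaining an electron.
Tabulated electron affinity (kJ/mol): F 328, Na 53, Cl 349, As 78, Sr 5.
So from highest to lowest: Cl > F > As > Na > Sr.

Cl > F > As > Na > Sr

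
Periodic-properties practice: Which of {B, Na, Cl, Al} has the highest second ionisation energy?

IE_2 is the cost of taking one more electron from the +1 cation: B⁺ still has 2 valence electrons; Na⁺ is the bare [Ne] core; Cl⁺ still has 6 valence electrons; Al⁺ still has 2 valence electrons.
Core electrons are held far more tightly than valence electrons, so Na tops the IE_2 order.
Valence configurations: B⁺ [He]2s², Cl⁺ [Ne]3s²3p⁴, Al⁺ [Ne]3s².
Tabulated IE_2 (kJ/mol): B 2427, Na 4562, Cl 2298, Al 1817.
Hence IE_2: Al < Cl < B < Na.

Na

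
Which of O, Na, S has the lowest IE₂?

After 1 electron has been removed, what remains? O⁺ still has 5 valence electrons; Na⁺ is the bare [Ne] core; S⁺ still has 5 valence electrons.
Breaking into a closed-shell core is much more expensive than removing a leftover valence electron — Na has the largest IE_2 here.
Valence configurations: O⁺ [He]2s²2p³, S⁺ [Ne]3s²3p³.
Approximate IE_2 values (kJ/mol): O 3388, Na 4562, S 2252.
So the second ionization energies run S < O < Na.

S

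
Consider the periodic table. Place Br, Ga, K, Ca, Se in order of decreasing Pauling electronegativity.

Atoms toward the upper right of the periodic table pull bonding electrons most strongly.
All lie in period 4, so electronegativity increases left to right.
So from highest to lowest: Br > Se > Ga > Ca > K.

Br > Se > Ga > Ca > K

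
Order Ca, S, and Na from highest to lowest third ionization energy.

Na > Ca > S

IE_3 is the cost of taking one more electron from the +2 cation: Ca²⁺ is the bare [Ar] core; S²⁺ still has 4 valence electrons; Na²⁺ is already 1 electron into the core.
Breaking into a closed-shell core is much more expensive than removing a leftover valence electron — Ca and Na have the largest IE_3 here.
Approximate IE_3 values (kJ/mol): Ca 4912, S 3357, Na 6910.
Putting it together, IE_3: S < Ca < Na.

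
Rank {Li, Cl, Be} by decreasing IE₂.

Li > Cl > Be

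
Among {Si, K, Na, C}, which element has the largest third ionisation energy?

Na

IE_3 is the cost of taking one more electron from the +2 cation: Si²⁺ still has 2 valence electrons; K²⁺ is already 1 electron into the core; Na²⁺ is already 1 electron into the core; C²⁺ still has 2 valence electrons.
Usually core removal costs more than valence removal, but here the competition is close: a tightly held n=2 valence electron can cost more to remove than an n=3 core electron, so the actual values have to decide it.
Valence configurations: Si²⁺ [Ne]3s², C²⁺ [He]2s².
The numbers (kJ/mol): Si 3232, K 4420, Na 6910, C 4620.
So the third ionization energies run Si < K < C < Na.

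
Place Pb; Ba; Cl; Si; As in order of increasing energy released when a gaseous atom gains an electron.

Si is in period 3, group 14; Cl is in period 3, group 17; As is in period 4, group 15; Ba is in period 6, group 2; Pb is in period 6, group 14.
EA tends to increase across a period and decrease down a group, though the pattern is less regular than for IE or radius.
Neither a single period nor a single group — weigh both effects.
Pb > Ba: Pb lies to the right of Ba in period 6, so the across-period effect alone puts Pb higher.
As > Pb: both effects reinforce here, so As is clearly the higher of the two.
Si > As: the two effects oppose for this pair; the down-group effect wins (134 vs 78 kJ/mol).
Cl > Si: Cl lies to the right of Si in period 3, so the across-period effect alone puts Cl higher.
Tabulated electron affinity (kJ/mol): Si 134, Cl 349, As 78, Ba 14, Pb 35.
So from lowest to highest: Ba < Pb < As < Si < Cl.

Ba, Pb, As, Si, Cl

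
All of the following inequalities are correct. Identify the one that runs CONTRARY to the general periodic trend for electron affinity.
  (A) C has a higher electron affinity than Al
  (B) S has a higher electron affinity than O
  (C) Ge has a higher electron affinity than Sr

The general trend: electron affinity increases across a period and decreases down a group.
(A) C (period 2, group 14) vs Al (period 3, group 13): the stated order agrees with the simple trend.
(B) S (period 3, group 16) vs O (period 2, group 16): the stated order contradicts the simple trend.
(C) Ge (period 4, group 14) vs Sr (period 5, group 2): the stated order agrees with the simple trend.
The exception is (B): the compact 2p subshell of O repels the added electron more than S's larger 3p does.

(B)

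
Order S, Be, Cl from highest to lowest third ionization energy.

Be, Cl, S

The third ionization energy removes an electron from the +2 ion. For each element: S²⁺ still has 4 valence electrons; Be²⁺ is the bare [He] core; Cl²⁺ still has 5 valence electrons.
Breaking into a closed-shell core is much more expensive than removing a leftover valence electron — Be has the largest IE_3 here.
Valence configurations: S²⁺ [Ne]3s²3p², Cl²⁺ [Ne]3s²3p³.
The numbers (kJ/mol): S 3357, Be 14849, Cl 3822.
So the third ionization energies run S < Cl < Be.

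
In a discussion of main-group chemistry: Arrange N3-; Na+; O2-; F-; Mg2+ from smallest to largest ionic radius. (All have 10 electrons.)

Mg2+, Na+, F-, O2-, N3-

All of these have 10 electrons, so size is governed by nuclear charge alone: the more protons, the stronger the pull on the same electron cloud, and the smaller the ion.
Nuclear charges: Mg2+ (Z=12), Na+ (Z=11), F- (Z=9), O2- (Z=8), N3- (Z=7).
Smallest to largest: Mg2+ < Na+ < F- < O2- < N3-.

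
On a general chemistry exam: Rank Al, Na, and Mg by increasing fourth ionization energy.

IE_4 is the cost of taking one more electron from the +3 cation: Al³⁺ is the bare [Ne] core; Na³⁺ is already 2 electrons into the core; Mg³⁺ is already 1 electron into the core.
All of these are removing an electron from a noble-gas core or deeper; the smaller core (lower principal quantum number) is held far more tightly, and within a period the higher nuclear charge binds the same core more tightly.
The numbers (kJ/mol): Al 11577, Na 9543, Mg 10543.
Putting it together, IE_4: Na < Mg < Al.

Na < Mg < Al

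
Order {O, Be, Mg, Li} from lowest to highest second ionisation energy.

Mg < Be < O < Li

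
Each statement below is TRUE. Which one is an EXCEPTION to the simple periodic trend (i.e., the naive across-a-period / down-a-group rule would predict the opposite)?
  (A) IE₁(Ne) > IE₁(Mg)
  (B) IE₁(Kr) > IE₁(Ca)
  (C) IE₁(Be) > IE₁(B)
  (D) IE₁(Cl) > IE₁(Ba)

(C)

The general trend: first ionisation energy increases across a period and decreases down a group.
(A) Ne (period 2, group 18) vs Mg (period 3, group 2): the stated order agrees with the simple trend.
(B) Kr (period 4, group 18) vs Ca (period 4, group 2): the stated order agrees with the simple trend.
(C) Be (period 2, group 2) vs B (period 2, group 13): the stated order contradicts the simple trend.
(D) Cl (period 3, group 17) vs Ba (period 6, group 2): the stated order agrees with the simple trend.
The exception is (C): removing B's lone 2p electron is easier than breaking Be's filled 2s².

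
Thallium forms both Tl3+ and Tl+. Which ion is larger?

Tl+

Both ions have Z = 81 protons, but Tl3+ has lost more electrons, so its remaining electrons feel a larger effective nuclear charge per electron and are pulled in more tightly.
Higher positive charge → smaller ion, so Tl+ > Tl3+.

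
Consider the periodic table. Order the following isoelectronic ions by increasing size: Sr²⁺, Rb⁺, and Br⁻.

Sr²⁺ < Rb⁺ < Br⁻

All of these have 36 electrons, so size is governed by nuclear charge alone: the more protons, the stronger the pull on the same electron cloud, and the smaller the ion.
Nuclear charges: Sr²⁺ (Z=38), Rb⁺ (Z=37), Br⁻ (Z=35).
Smallest to largest: Sr²⁺ < Rb⁺ < Br⁻.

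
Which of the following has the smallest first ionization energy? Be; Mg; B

Mg

First ionization energy rises across a period (greater Z_eff holds electrons more tightly) and falls down a group (valence electrons are farther from the nucleus).
Here both period and group differ, so the two effects have to be weighed against each other.
B > Mg: both effects reinforce here, so B is clearly the higher of the two.
Be > B: this pair runs against the simple trend — see the exception note.
Note the exception: Be has a higher first ionization energy than B, contrary to the simple trend — removing B's lone 2p electron is easier than breaking Be's filled 2s².
For reference (kJ/mol): Be 900, B 801, Mg 738.
The smallest first ionization energy among these belongs to Mg.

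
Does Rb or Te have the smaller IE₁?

Rb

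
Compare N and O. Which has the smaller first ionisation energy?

N is in period 2, group 15; O is in period 2, group 16.
Across a period the outer electron is held more tightly (higher IE₁); down a group it sits in a higher shell, more shielded, and comes off more easily.
All lie in period 2; the across-period trend (first ionization energy increases left to right) applies, with the exception below.
Note the exception: N has a higher first ionization energy than O, contrary to the simple trend — pairing an electron in O's 2p⁴ costs repulsion energy, so O ionizes more easily than half-filled N (2p³).
For reference (kJ/mol): N 1402, O 1314.
So O has the smaller first ionisation energy (O < N).

O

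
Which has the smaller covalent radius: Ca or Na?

Moving right in a period, electrons are added to the same shell under a stronger nuclear pull, so atoms get smaller; moving down, a new shell is opened and atoms get larger.
A diagonal step moves right (one effect) and down (the opposite effect) at once.
Ca > Na: period and group pull opposite ways; the down-group shift dominates (171 vs 155 pm).
Approximate values (pm): Na 155, Ca 171.
So Na has the smaller covalent radius (Na < Ca).

Na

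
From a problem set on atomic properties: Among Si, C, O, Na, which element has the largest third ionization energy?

After 2 electrons have been removed, what remains? Si²⁺ still has 2 valence electrons; C²⁺ still has 2 valence electrons; O²⁺ still has 4 valence electrons; Na²⁺ is already 1 electron into the core.
Pulling an electron out of a noble-gas core costs far more than removing a remaining valence electron, so Na sits at the high end of IE_3.
Valence configurations: Si²⁺ [Ne]3s², C²⁺ [He]2s², O²⁺ [He]2s²2p².
Approximate IE_3 values (kJ/mol): Si 3232, C 4620, O 5300, Na 6910.
Hence IE_3: Si < C < O < Na.

Na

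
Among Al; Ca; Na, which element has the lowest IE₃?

Al

IE_3 is the cost of taking one more electron from the +2 cation: Al²⁺ still has 1 valence electron; Ca²⁺ is the bare [Ar] core; Na²⁺ is already 1 electron into the core.
Core electrons are held far more tightly than valence electrons, so Ca and Na top the IE_3 order.
Approximate IE_3 values (kJ/mol): Al 2745, Ca 4912, Na 6910.
Putting it together, IE_3: Al < Ca < Na.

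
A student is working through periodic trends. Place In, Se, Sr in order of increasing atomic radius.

Se < In < Sr

Moving right in a period, electrons are added to the same shell under a stronger nuclear pull, so atoms get smaller; moving down, a new shell is opened and atoms get larger.
Here both period and group differ, so the two effects have to be weighed against each other.
In > Se: relative to Se, both the across-period and down-group shifts push In's atomic radius up.
Sr > In: both are in period 5; the period trend gives Sr the larger value.
Approximate values (pm): Se 116, Sr 185, In 142.
So from smallest to largest: Se < In < Sr.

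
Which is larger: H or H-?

Forming H- adds 1 electron to H. More electron–electron repulsion in the same shell, with unchanged nuclear charge, lets the cloud expand.
An anion is larger than its parent atom: H- > H.

H-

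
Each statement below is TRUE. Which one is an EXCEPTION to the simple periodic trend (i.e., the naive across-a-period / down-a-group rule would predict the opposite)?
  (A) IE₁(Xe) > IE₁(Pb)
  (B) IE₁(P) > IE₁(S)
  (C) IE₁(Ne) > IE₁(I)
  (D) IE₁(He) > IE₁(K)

(B)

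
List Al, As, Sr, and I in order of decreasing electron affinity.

I > As > Al > Sr

Al is in period 3, group 13; As is in period 4, group 15; Sr is in period 5, group 2; I is in period 5, group 17.
Adding an electron releases more energy for atoms nearer the top right (short of the noble gases).
Neither a single period nor a single group — weigh both effects.
Al > Sr: relative to Sr, both the across-period and down-group shifts push Al's electron affinity up.
As > Al: period and group pull opposite ways; the across-period shift dominates (78 vs 42 kJ/mol).
I > As: the two effects oppose for this pair; the across-period effect wins (295 vs 78 kJ/mol).
Tabulated electron affinity (kJ/mol): Al 42, As 78, Sr 5, I 295.
So from highest to lowest: I > As > Al > Sr.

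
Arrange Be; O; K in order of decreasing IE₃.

Be > O > K

The third ionization energy removes an electron from the +2 ion. For each element: Be²⁺ is the bare [He] core; O²⁺ still has 4 valence electrons; K²⁺ is already 1 electron into the core.
Usually core removal costs more than valence removal, but here the competition is close: a tightly held n=2 valence electron can cost more to remove than an n=3 core electron, so the actual values have to decide it.
Approximate IE_3 values (kJ/mol): Be 14849, O 5300, K 4420.
Overall IE_3 order: K < O < Be.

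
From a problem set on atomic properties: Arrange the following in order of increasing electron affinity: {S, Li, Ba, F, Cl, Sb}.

Li is in period 2, group 1; F is in period 2, group 17; S is in period 3, group 16; Cl is in period 3, group 17; Sb is in period 5, group 15; Ba is in period 6, group 2.
Electron affinity generally becomes more exothermic across a period toward the halogens and less exothermic down a group.
Here both period and group differ, so the two effects have to be weighed against each other.
Li > Ba: the two effects oppose for this pair; the down-group effect wins (60 vs 14 kJ/mol).
Sb > Li: period and group pull opposite ways; the across-period shift dominates (103 vs 60 kJ/mol).
S > Sb: relative to Sb, both the across-period and down-group shifts push S's electron affinity up.
F > S: both effects reinforce here, so F is clearly the higher of the two.
Cl > F: this pair runs against the simple trend — see the exception note.
Note the exception: Cl has a higher electron affinity than F, contrary to the simple trend — F's small 2p subshell makes the incoming electron feel strong e⁻–e⁻ repulsion, so Cl actually releases more energy on gaining an electron.
Approximate values (kJ/mol): Li 60, F 328, S 200, Cl 349, Sb 103, Ba 14.
So from lowest to highest: Ba < Li < Sb < S < F < Cl.

Ba < Li < Sb < S < F < Cl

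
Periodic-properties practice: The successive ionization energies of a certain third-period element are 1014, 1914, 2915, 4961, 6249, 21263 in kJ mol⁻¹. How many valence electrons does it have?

Look for the largest jump between consecutive ionization energies: IE6/IE5 ≈ 3.4, far larger than any earlier ratio.
That jump marks the point where a core electron is being removed. So the atom has 5 valence electrons.

5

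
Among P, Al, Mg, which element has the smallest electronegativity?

Mg is in period 3, group 2; Al is in period 3, group 13; P is in period 3, group 15.
Atoms toward the upper right of the periodic table pull bonding electrons most strongly.
All lie in period 3, so electronegativity increases left to right.
The smallest electronegativity among these belongs to Mg.

Mg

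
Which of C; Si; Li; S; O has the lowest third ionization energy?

Si

IE_3 is the cost of taking one more electron from the +2 cation: C²⁺ still has 2 valence electrons; Si²⁺ still has 2 valence electrons; Li²⁺ is already 1 electron into the core; S²⁺ still has 4 valence electrons; O²⁺ still has 4 valence electrons.
Pulling an electron out of a noble-gas core costs far more than removing a remaining valence electron, so Li sits at the high end of IE_3.
Valence configurations: C²⁺ [He]2s², Si²⁺ [Ne]3s², S²⁺ [Ne]3s²3p², O²⁺ [He]2s²2p².
The numbers (kJ/mol): C 4620, Si 3232, Li 11815, S 3357, O 5300.
Overall IE_3 order: Si < S < C < O < Li.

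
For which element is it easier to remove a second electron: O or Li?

O

Consider each +1 ion: O⁺ still has 5 valence electrons; Li⁺ is the bare [He] core.
Core electrons are held far more tightly than valence electrons, so Li tops the IE_2 order.
Approximate IE_2 values (kJ/mol): O 3388, Li 7298.
Hence IE_2: O < Li.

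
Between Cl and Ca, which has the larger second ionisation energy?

After 1 electron has been removed, what remains? Cl⁺ still has 6 valence electrons; Ca⁺ still has 1 valence electron.
All are still removing valence electrons, so compare the +1 ions as you would atoms: IE_2 generally rises across a period (higher Z_eff) and falls down a group (larger shell), subject to the usual subshell exceptions.
Valence configurations: Cl⁺ [Ne]3s²3p⁴, Ca⁺ [Ar]4s¹.
The numbers (kJ/mol): Cl 2298, Ca 1145.
Putting it together, IE_2: Ca < Cl.

Cl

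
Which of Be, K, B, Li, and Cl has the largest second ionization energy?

After 1 electron has been removed, what remains? Be⁺ still has 1 valence electron; K⁺ is the bare [Ar] core; B⁺ still has 2 valence electrons; Li⁺ is the bare [He] core; Cl⁺ still has 6 valence electrons.
Pulling an electron out of a noble-gas core costs far more than removing a remaining valence electron, so K and Li sit at the high end of IE_2.
Valence configurations: Be⁺ [He]2s¹, B⁺ [He]2s², Cl⁺ [Ne]3s²3p⁴.
Tabulated IE_2 (kJ/mol): Be 1757, K 3052, B 2427, Li 7298, Cl 2298.
Putting it together, IE_2: Be < Cl < B < K < Li.

Li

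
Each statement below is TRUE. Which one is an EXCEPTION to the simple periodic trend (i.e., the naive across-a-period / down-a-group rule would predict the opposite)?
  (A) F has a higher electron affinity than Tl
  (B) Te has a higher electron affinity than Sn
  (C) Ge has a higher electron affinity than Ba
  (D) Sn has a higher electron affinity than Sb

The general trend: electron affinity increases across a period and decreases down a group.
(A) F (period 2, group 17) vs Tl (period 6, group 13): the stated order agrees with the simple trend.
(B) Te (period 5, group 16) vs Sn (period 5, group 14): the stated order agrees with the simple trend.
(C) Ge (period 4, group 14) vs Ba (period 6, group 2): the stated order agrees with the simple trend.
(D) Sn (period 5, group 14) vs Sb (period 5, group 15): the stated order contradicts the simple trend.
The exception is (D): adding an electron to Sb's half-filled 5p³ is unfavourable, so Sn has the more exothermic EA.

(D)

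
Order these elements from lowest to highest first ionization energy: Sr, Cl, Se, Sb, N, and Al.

IE₁ increases left→right with effective nuclear charge and decreases top→bottom as the valence shell moves farther out.
Neither a single period nor a single group — weigh both effects.
Al > Sr: both effects reinforce here, so Al is clearly the higher of the two.
Sb > Al: the two effects oppose for this pair; the across-period effect wins (831 vs 578 kJ/mol).
Se > Sb: both effects reinforce here, so Se is clearly the higher of the two.
Cl > Se: relative to Se, both the across-period and down-group shifts push Cl's first ionization energy up.
N > Cl: period and group pull opposite ways; the down-group shift dominates (1402 vs 1251 kJ/mol).
For reference (kJ/mol): N 1402, Al 578, Cl 1251, Se 941, Sr 550, Sb 831.
So from lowest to highest: Sr < Al < Sb < Se < Cl < N.

Sr, Al, Sb, Se, Cl, N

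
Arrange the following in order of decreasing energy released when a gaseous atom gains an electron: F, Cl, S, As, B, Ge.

Cl, F, S, Ge, As, B

B is in period 2, group 13; F is in period 2, group 17; S is in period 3, group 16; Cl is in period 3, group 17; Ge is in period 4, group 14; As is in period 4, group 15.
Electron affinity generally becomes more exothermic across a period toward the halogens and less exothermic down a group.
Here both period and group differ, so the two effects have to be weighed against each other.
As > B: the two effects oppose for this pair; the across-period effect wins (78 vs 27 kJ/mol).
Ge > As: this pair runs against the simple trend — see the exception note.
S > Ge: relative to Ge, both the across-period and down-group shifts push S's electron affinity up.
F > S: both effects reinforce here, so F is clearly the higher of the two.
Cl > F: this pair runs against the simple trend — see the exception note.
Note the exception: Ge has a higher electron affinity than As, contrary to the simple trend — adding an electron to As's half-filled 4p³ is unfavourable, so Ge (4p²) has the more exothermic EA.
Note the exception: Cl has a higher electron affinity than F, contrary to the simple trend — F's small 2p subshell makes the incoming electron feel strong e⁻–e⁻ repulsion, so Cl actually releases more energy on gaining an electron.
Tabulated electron affinity (kJ/mol): B 27, F 328, S 200, Cl 349, Ge 119, As 78.
So from highest to lowest: Cl > F > S > Ge > As > B.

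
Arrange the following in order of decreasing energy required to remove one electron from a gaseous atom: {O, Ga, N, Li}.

N > O > Ga > Li

Li is in period 2, group 1; N is in period 2, group 15; O is in period 2, group 16; Ga is in period 4, group 13.
IE₁ increases left→right with effective nuclear charge and decreases top→bottom as the valence shell moves farther out.
These span different periods and groups, so the two trends combine.
Ga > Li: the two effects oppose for this pair; the across-period effect wins (579 vs 520 kJ/mol).
O > Ga: both effects reinforce here, so O is clearly the higher of the two.
N > O: this pair runs against the simple trend — see the exception note.
Note the exception: N has a higher first ionization energy than O, contrary to the simple trend — pairing an electron in O's 2p⁴ costs repulsion energy, so O ionizes more easily than half-filled N (2p³).
Approximate values (kJ/mol): Li 520, N 1402, O 1314, Ga 579.
So from highest to lowest: N > O > Ga > Li.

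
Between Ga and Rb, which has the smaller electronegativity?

Ga is in period 4, group 13; Rb is in period 5, group 1.
EN rises left→right (higher Z_eff, smaller atoms) and falls top→bottom (larger, more shielded atoms).
Here both period and group differ, so the two effects have to be weighed against each other.
Ga > Rb: relative to Rb, both the across-period and down-group shifts push Ga's electronegativity up.
Tabulated electronegativity (Pauling): Ga 1.81, Rb 0.82.
So Rb has the smaller electronegativity (Rb < Ga).

Rb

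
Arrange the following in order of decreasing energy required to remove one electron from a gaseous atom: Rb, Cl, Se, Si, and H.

H > Cl > Se > Si > Rb

First ionization energy rises across a period (greater Z_eff holds electrons more tightly) and falls down a group (valence electrons are farther from the nucleus).
Neither a single period nor a single group — weigh both effects.
Si > Rb: relative to Rb, both the across-period and down-group shifts push Si's first ionization energy up.
Se > Si: period and group pull opposite ways; the across-period shift dominates (941 vs 786 kJ/mol).
Cl > Se: both effects reinforce here, so Cl is clearly the higher of the two.
H > Cl: period and group pull opposite ways; the down-group shift dominates (1312 vs 1251 kJ/mol).
Approximate values (kJ/mol): H 1312, Si 786, Cl 1251, Se 941, Rb 403.
So from highest to lowest: H > Cl > Se > Si > Rb.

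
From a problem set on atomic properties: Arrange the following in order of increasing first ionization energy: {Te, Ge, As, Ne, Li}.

Li is in period 2, group 1; Ne is in period 2, group 18; Ge is in period 4, group 14; As is in period 4, group 15; Te is in period 5, group 16.
IE₁ increases left→right with effective nuclear charge and decreases top→bottom as the valence shell moves farther out.
Here both period and group differ, so the two effects have to be weighed against each other.
Ge > Li: the two effects oppose for this pair; the across-period effect wins (762 vs 520 kJ/mol).
Te > Ge: the two effects oppose for this pair; the across-period effect wins (869 vs 762 kJ/mol).
As > Te: the two effects oppose for this pair; the down-group effect wins (947 vs 869 kJ/mol).
Ne > As: relative to As, both the across-period and down-group shifts push Ne's first ionization energy up.
Approximate values (kJ/mol): Li 520, Ne 2081, Ge 762, As 947, Te 869.
So from lowest to highest: Li < Ge < Te < As < Ne.

Li < Ge < Te < As < Ne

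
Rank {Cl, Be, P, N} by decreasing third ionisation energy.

The third ionization energy removes an electron from the +2 ion. For each element: Cl²⁺ still has 5 valence electrons; Be²⁺ is the bare [He] core; P²⁺ still has 3 valence electrons; N²⁺ still has 3 valence electrons.
Core electrons are held far more tightly than valence electrons, so Be tops the IE_3 order.
Valence configurations: Cl²⁺ [Ne]3s²3p³, P²⁺ [Ne]3s²3p¹, N²⁺ [He]2s²2p¹.
Approximate IE_3 values (kJ/mol): Cl 3822, Be 14849, P 2914, N 4578.
Putting it together, IE_3: P < Cl < N < Be.

Be, N, Cl, P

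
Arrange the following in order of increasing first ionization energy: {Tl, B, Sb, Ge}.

B is in period 2, group 13; Ge is in period 4, group 14; Sb is in period 5, group 15; Tl is in period 6, group 13.
First ionization energy rises across a period (greater Z_eff holds electrons more tightly) and falls down a group (valence electrons are farther from the nucleus).
Neither a single period nor a single group — weigh both effects.
Ge > Tl: relative to Tl, both the across-period and down-group shifts push Ge's first ionization energy up.
B > Ge: the two effects oppose for this pair; the down-group effect wins (801 vs 762 kJ/mol).
Sb > B: period and group pull opposite ways; the across-period shift dominates (831 vs 801 kJ/mol).
Approximate values (kJ/mol): B 801, Ge 762, Sb 831, Tl 589.
So from lowest to highest: Tl < Ge < B < Sb.

Tl, Ge, B, Sb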